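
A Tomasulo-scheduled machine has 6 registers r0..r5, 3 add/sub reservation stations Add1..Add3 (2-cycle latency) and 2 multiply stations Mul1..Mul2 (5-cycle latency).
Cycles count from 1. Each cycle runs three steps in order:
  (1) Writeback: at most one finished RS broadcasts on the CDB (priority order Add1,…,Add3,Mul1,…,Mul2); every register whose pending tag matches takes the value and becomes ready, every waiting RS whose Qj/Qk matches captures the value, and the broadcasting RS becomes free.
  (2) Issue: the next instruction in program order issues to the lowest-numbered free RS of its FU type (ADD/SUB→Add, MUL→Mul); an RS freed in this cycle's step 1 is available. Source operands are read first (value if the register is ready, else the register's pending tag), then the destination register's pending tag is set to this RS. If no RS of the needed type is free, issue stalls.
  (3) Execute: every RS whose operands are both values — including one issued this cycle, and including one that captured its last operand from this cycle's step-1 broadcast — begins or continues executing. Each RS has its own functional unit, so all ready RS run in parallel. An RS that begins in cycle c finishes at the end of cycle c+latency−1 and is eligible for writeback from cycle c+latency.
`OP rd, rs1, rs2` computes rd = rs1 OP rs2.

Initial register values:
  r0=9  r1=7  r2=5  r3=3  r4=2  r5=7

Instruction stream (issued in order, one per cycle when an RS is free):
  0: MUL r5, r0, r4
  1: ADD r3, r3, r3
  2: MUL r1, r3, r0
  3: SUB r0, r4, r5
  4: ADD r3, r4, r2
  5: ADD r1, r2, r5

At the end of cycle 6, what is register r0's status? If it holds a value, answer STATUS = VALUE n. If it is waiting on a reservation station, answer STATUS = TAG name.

c1: issue MUL r5<-Mul1 | r0:9,r1:7,r2:5,r3:3,r4:2,r5:Mul1
c2: issue ADD r3<-Add1 | r0:9,r1:7,r2:5,r3:Add1,r4:2,r5:Mul1
c3: issue MUL r1<-Mul2 | r0:9,r1:Mul2,r2:5,r3:Add1,r4:2,r5:Mul1
c4: CDB Add1=6; issue SUB r0<-Add1 | r0:Add1,r1:Mul2,r2:5,r3:6,r4:2,r5:Mul1
c5: issue ADD r3<-Add2 | r0:Add1,r1:Mul2,r2:5,r3:Add2,r4:2,r5:Mul1
c6: CDB Mul1=18; issue ADD r1<-Add3 | r0:Add1,r1:Add3,r2:5,r3:Add2,r4:2,r5:18

STATUS = TAG Add1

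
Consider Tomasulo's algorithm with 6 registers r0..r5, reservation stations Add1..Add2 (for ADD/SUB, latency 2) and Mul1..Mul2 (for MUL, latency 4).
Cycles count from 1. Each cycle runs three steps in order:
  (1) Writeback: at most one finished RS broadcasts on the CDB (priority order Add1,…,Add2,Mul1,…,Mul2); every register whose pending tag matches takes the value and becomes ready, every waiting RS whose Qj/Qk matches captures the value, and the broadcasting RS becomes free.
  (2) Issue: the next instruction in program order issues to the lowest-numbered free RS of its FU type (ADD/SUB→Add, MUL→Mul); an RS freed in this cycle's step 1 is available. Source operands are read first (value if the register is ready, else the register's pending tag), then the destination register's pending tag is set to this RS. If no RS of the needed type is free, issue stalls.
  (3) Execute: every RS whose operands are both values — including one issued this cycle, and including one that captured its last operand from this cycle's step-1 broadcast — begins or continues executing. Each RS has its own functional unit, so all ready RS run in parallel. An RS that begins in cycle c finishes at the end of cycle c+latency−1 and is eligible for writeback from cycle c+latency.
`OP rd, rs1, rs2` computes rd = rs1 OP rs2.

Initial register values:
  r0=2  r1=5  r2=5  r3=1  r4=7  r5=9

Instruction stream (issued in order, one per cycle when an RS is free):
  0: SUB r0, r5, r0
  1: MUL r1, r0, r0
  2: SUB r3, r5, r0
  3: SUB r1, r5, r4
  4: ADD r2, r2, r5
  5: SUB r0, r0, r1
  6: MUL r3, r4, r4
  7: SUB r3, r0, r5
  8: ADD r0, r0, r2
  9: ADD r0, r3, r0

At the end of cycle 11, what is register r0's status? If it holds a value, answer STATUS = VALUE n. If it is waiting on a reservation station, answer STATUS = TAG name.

STATUS = TAG Add1

c1: issue SUB r0<-Add1 | r0:Add1,r1:5,r2:5,r3:1,r4:7,r5:9
c2: issue MUL r1<-Mul1 | r0:Add1,r1:Mul1,r2:5,r3:1,r4:7,r5:9
c3: CDB Add1=7; issue SUB r3<-Add1 | r0:7,r1:Mul1,r2:5,r3:Add1,r4:7,r5:9
c4: issue SUB r1<-Add2 | r0:7,r1:Add2,r2:5,r3:Add1,r4:7,r5:9
c5: CDB Add1=2; issue ADD r2<-Add1 | r0:7,r1:Add2,r2:Add1,r3:2,r4:7,r5:9
c6: CDB Add2=2; issue SUB r0<-Add2 | r0:Add2,r1:2,r2:Add1,r3:2,r4:7,r5:9
c7: CDB Add1=14; issue MUL r3<-Mul2 | r0:Add2,r1:2,r2:14,r3:Mul2,r4:7,r5:9
c8: CDB Add2=5; issue SUB r3<-Add1 | r0:5,r1:2,r2:14,r3:Add1,r4:7,r5:9
c9: CDB Mul1=49; issue ADD r0<-Add2 | r0:Add2,r1:2,r2:14,r3:Add1,r4:7,r5:9
c10: CDB Add1=-4; issue ADD r0<-Add1 | r0:Add1,r1:2,r2:14,r3:-4,r4:7,r5:9
c11: CDB Add2=19 | r0:Add1,r1:2,r2:14,r3:-4,r4:7,r5:9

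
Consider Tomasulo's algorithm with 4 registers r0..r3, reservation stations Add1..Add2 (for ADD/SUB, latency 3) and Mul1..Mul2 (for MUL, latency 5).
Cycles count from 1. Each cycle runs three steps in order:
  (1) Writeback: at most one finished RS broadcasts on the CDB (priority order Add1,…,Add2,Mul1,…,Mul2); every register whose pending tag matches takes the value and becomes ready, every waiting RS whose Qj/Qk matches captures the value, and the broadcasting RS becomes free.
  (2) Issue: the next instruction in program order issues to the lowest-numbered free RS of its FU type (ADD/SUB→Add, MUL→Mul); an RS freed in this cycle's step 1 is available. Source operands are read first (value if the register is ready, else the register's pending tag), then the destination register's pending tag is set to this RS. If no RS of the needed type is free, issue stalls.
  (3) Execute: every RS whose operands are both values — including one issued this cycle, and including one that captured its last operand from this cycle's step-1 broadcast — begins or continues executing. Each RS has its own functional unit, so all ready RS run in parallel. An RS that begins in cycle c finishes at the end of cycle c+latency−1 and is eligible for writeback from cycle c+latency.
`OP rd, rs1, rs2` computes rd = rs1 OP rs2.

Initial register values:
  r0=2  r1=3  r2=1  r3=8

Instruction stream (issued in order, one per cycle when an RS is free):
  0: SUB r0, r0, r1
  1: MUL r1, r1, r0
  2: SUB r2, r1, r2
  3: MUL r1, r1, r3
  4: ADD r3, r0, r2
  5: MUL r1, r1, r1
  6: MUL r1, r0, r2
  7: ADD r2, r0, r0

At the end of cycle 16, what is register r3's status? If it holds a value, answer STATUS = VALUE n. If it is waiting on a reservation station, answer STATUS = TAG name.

STATUS = VALUE -5

  c1: issue SUB r0<-Add1  regs: r0:Add1,r1:3,r2:1,r3:8
  c2: issue MUL r1<-Mul1  regs: r0:Add1,r1:Mul1,r2:1,r3:8
  c3: issue SUB r2<-Add2  regs: r0:Add1,r1:Mul1,r2:Add2,r3:8
  c4: CDB Add1=-1; issue MUL r1<-Mul2  regs: r0:-1,r1:Mul2,r2:Add2,r3:8
  c5: issue ADD r3<-Add1  regs: r0:-1,r1:Mul2,r2:Add2,r3:Add1
  c6: stall  regs: r0:-1,r1:Mul2,r2:Add2,r3:Add1
  c7: stall  regs: r0:-1,r1:Mul2,r2:Add2,r3:Add1
  c8: stall  regs: r0:-1,r1:Mul2,r2:Add2,r3:Add1
  c9: CDB Mul1=-3; issue MUL r1<-Mul1  regs: r0:-1,r1:Mul1,r2:Add2,r3:Add1
  c10: stall  regs: r0:-1,r1:Mul1,r2:Add2,r3:Add1
  c11: stall  regs: r0:-1,r1:Mul1,r2:Add2,r3:Add1
  c12: CDB Add2=-4; stall  regs: r0:-1,r1:Mul1,r2:-4,r3:Add1
  c13: stall  regs: r0:-1,r1:Mul1,r2:-4,r3:Add1
  c14: CDB Mul2=-24; issue MUL r1<-Mul2  regs: r0:-1,r1:Mul2,r2:-4,r3:Add1
  c15: CDB Add1=-5; issue ADD r2<-Add1  regs: r0:-1,r1:Mul2,r2:Add1,r3:-5
  c16: -  regs: r0:-1,r1:Mul2,r2:Add1,r3:-5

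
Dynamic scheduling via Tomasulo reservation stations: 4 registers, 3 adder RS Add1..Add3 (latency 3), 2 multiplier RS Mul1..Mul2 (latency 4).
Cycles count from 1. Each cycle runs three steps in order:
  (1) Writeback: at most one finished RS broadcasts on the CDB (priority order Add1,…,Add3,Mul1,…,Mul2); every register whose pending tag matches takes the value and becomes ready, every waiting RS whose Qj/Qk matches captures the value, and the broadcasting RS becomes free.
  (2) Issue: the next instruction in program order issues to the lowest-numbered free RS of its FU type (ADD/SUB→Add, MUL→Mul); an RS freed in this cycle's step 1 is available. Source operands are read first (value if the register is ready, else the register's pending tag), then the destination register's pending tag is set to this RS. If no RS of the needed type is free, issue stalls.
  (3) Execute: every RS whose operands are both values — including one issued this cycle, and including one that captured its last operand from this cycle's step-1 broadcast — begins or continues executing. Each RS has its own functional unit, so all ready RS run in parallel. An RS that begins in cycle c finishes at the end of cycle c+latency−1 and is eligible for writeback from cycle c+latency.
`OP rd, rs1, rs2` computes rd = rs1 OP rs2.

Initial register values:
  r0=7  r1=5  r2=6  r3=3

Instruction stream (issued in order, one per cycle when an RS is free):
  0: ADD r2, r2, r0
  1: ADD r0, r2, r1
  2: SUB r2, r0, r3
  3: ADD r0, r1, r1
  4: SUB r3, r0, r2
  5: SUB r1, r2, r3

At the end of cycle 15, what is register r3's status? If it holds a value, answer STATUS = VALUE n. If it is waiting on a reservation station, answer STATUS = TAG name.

  c1: issue ADD r2<-Add1  regs: r0:7,r1:5,r2:Add1,r3:3
  c2: issue ADD r0<-Add2  regs: r0:Add2,r1:5,r2:Add1,r3:3
  c3: issue SUB r2<-Add3  regs: r0:Add2,r1:5,r2:Add3,r3:3
  c4: CDB Add1=13; issue ADD r0<-Add1  regs: r0:Add1,r1:5,r2:Add3,r3:3
  c5: stall  regs: r0:Add1,r1:5,r2:Add3,r3:3
  c6: stall  regs: r0:Add1,r1:5,r2:Add3,r3:3
  c7: CDB Add1=10; issue SUB r3<-Add1  regs: r0:10,r1:5,r2:Add3,r3:Add1
  c8: CDB Add2=18; issue SUB r1<-Add2  regs: r0:10,r1:Add2,r2:Add3,r3:Add1
  c9: -  regs: r0:10,r1:Add2,r2:Add3,r3:Add1
  c10: -  regs: r0:10,r1:Add2,r2:Add3,r3:Add1
  c11: CDB Add3=15  regs: r0:10,r1:Add2,r2:15,r3:Add1
  c12: -  regs: r0:10,r1:Add2,r2:15,r3:Add1
  c13: -  regs: r0:10,r1:Add2,r2:15,r3:Add1
  c14: CDB Add1=-5  regs: r0:10,r1:Add2,r2:15,r3:-5
  c15: -  regs: r0:10,r1:Add2,r2:15,r3:-5

STATUS = VALUE -5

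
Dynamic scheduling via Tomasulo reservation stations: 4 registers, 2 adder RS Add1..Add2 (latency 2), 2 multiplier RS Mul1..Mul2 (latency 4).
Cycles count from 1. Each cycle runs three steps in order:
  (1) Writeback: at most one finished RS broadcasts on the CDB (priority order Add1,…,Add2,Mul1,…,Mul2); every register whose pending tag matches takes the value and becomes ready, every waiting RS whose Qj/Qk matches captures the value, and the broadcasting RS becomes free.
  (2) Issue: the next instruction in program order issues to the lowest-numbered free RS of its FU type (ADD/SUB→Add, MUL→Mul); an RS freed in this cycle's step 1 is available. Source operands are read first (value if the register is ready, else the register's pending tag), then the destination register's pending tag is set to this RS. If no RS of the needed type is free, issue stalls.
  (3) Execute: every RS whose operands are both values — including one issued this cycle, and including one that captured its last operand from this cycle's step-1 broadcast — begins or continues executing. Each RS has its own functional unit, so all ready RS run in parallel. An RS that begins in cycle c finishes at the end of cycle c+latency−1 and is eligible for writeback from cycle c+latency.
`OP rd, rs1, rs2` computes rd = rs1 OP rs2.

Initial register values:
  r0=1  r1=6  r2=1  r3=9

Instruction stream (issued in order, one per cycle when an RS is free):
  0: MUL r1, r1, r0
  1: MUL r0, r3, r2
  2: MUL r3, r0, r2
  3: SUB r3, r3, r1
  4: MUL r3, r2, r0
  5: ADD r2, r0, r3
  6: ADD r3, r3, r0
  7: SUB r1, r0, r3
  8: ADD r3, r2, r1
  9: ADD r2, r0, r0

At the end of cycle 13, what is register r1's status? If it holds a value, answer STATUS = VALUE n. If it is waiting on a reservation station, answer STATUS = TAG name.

c1: issue MUL r1<-Mul1 | r0:1,r1:Mul1,r2:1,r3:9
c2: issue MUL r0<-Mul2 | r0:Mul2,r1:Mul1,r2:1,r3:9
c3: stall | r0:Mul2,r1:Mul1,r2:1,r3:9
c4: stall | r0:Mul2,r1:Mul1,r2:1,r3:9
c5: CDB Mul1=6; issue MUL r3<-Mul1 | r0:Mul2,r1:6,r2:1,r3:Mul1
c6: CDB Mul2=9; issue SUB r3<-Add1 | r0:9,r1:6,r2:1,r3:Add1
c7: issue MUL r3<-Mul2 | r0:9,r1:6,r2:1,r3:Mul2
c8: issue ADD r2<-Add2 | r0:9,r1:6,r2:Add2,r3:Mul2
c9: stall | r0:9,r1:6,r2:Add2,r3:Mul2
c10: CDB Mul1=9; stall | r0:9,r1:6,r2:Add2,r3:Mul2
c11: CDB Mul2=9; stall | r0:9,r1:6,r2:Add2,r3:9
c12: CDB Add1=3; issue ADD r3<-Add1 | r0:9,r1:6,r2:Add2,r3:Add1
c13: CDB Add2=18; issue SUB r1<-Add2 | r0:9,r1:Add2,r2:18,r3:Add1

STATUS = TAG Add2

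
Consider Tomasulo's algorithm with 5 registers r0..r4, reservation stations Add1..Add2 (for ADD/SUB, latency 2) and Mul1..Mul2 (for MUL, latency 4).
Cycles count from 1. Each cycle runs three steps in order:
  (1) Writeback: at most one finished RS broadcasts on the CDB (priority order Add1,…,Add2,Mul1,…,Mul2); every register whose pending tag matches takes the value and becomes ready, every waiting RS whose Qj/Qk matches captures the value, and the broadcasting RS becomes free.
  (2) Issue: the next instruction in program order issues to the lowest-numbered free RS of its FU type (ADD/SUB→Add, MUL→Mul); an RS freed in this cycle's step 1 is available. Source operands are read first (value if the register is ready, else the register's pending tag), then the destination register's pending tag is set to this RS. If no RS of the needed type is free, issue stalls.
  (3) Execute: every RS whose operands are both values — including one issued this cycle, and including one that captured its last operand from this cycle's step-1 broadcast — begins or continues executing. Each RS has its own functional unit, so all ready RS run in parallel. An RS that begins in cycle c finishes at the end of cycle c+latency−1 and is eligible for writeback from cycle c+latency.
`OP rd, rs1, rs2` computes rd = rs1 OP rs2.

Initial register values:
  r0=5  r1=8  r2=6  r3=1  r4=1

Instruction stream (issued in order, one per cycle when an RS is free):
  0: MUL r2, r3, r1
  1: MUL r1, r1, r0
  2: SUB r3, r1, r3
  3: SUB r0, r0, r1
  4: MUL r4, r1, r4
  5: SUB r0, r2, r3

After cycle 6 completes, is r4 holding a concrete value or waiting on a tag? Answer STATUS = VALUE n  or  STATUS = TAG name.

STATUS = TAG Mul1

c1: issue MUL r2<-Mul1 | r0:5,r1:8,r2:Mul1,r3:1,r4:1
c2: issue MUL r1<-Mul2 | r0:5,r1:Mul2,r2:Mul1,r3:1,r4:1
c3: issue SUB r3<-Add1 | r0:5,r1:Mul2,r2:Mul1,r3:Add1,r4:1
c4: issue SUB r0<-Add2 | r0:Add2,r1:Mul2,r2:Mul1,r3:Add1,r4:1
c5: CDB Mul1=8; issue MUL r4<-Mul1 | r0:Add2,r1:Mul2,r2:8,r3:Add1,r4:Mul1
c6: CDB Mul2=40; stall | r0:Add2,r1:40,r2:8,r3:Add1,r4:Mul1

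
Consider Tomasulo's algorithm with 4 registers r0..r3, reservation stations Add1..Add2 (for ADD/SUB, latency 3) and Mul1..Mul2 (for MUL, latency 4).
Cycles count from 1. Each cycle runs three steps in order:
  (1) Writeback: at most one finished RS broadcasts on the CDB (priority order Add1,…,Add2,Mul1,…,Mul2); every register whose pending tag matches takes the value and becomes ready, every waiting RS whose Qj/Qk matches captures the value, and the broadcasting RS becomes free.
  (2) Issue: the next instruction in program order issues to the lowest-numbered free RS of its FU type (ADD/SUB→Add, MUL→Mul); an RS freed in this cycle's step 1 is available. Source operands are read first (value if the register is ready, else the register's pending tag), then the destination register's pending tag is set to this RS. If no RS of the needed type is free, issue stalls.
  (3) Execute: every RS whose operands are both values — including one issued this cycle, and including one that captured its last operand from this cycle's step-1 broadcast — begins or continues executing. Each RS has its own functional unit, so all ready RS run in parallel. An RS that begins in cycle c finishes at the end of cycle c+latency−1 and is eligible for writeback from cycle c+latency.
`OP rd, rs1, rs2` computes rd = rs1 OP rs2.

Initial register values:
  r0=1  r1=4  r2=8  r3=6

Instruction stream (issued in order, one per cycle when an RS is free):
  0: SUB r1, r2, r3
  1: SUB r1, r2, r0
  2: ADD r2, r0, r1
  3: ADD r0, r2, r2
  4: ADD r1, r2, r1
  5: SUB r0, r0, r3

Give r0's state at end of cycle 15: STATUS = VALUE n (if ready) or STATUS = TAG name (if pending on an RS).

STATUS = VALUE 10

  c1: issue SUB r1<-Add1  regs: r0:1,r1:Add1,r2:8,r3:6
  c2: issue SUB r1<-Add2  regs: r0:1,r1:Add2,r2:8,r3:6
  c3: stall  regs: r0:1,r1:Add2,r2:8,r3:6
  c4: CDB Add1=2; issue ADD r2<-Add1  regs: r0:1,r1:Add2,r2:Add1,r3:6
  c5: CDB Add2=7; issue ADD r0<-Add2  regs: r0:Add2,r1:7,r2:Add1,r3:6
  c6: stall  regs: r0:Add2,r1:7,r2:Add1,r3:6
  c7: stall  regs: r0:Add2,r1:7,r2:Add1,r3:6
  c8: CDB Add1=8; issue ADD r1<-Add1  regs: r0:Add2,r1:Add1,r2:8,r3:6
  c9: stall  regs: r0:Add2,r1:Add1,r2:8,r3:6
  c10: stall  regs: r0:Add2,r1:Add1,r2:8,r3:6
  c11: CDB Add1=15; issue SUB r0<-Add1  regs: r0:Add1,r1:15,r2:8,r3:6
  c12: CDB Add2=16  regs: r0:Add1,r1:15,r2:8,r3:6
  c13: -  regs: r0:Add1,r1:15,r2:8,r3:6
  c14: -  regs: r0:Add1,r1:15,r2:8,r3:6
  c15: CDB Add1=10  regs: r0:10,r1:15,r2:8,r3:6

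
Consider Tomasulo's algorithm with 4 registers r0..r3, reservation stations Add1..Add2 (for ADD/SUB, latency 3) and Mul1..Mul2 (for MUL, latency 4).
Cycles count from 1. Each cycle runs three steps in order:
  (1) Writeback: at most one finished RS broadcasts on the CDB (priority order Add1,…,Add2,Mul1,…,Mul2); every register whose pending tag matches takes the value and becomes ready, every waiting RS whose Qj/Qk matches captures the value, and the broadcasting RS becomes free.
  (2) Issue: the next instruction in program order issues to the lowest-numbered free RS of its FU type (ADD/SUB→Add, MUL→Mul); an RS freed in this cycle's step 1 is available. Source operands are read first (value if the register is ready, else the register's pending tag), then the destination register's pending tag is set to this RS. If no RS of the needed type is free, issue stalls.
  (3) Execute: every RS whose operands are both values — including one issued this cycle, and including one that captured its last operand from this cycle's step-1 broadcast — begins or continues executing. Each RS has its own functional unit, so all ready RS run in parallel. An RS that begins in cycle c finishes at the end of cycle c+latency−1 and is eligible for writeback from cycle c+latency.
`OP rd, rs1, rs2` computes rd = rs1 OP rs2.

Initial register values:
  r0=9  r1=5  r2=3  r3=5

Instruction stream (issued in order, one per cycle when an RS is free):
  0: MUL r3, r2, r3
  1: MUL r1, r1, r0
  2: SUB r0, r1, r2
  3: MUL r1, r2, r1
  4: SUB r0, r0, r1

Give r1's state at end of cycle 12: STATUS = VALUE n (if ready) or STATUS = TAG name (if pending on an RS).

  c1: issue MUL r3<-Mul1  regs: r0:9,r1:5,r2:3,r3:Mul1
  c2: issue MUL r1<-Mul2  regs: r0:9,r1:Mul2,r2:3,r3:Mul1
  c3: issue SUB r0<-Add1  regs: r0:Add1,r1:Mul2,r2:3,r3:Mul1
  c4: stall  regs: r0:Add1,r1:Mul2,r2:3,r3:Mul1
  c5: CDB Mul1=15; issue MUL r1<-Mul1  regs: r0:Add1,r1:Mul1,r2:3,r3:15
  c6: CDB Mul2=45; issue SUB r0<-Add2  regs: r0:Add2,r1:Mul1,r2:3,r3:15
  c7: -  regs: r0:Add2,r1:Mul1,r2:3,r3:15
  c8: -  regs: r0:Add2,r1:Mul1,r2:3,r3:15
  c9: CDB Add1=42  regs: r0:Add2,r1:Mul1,r2:3,r3:15
  c10: CDB Mul1=135  regs: r0:Add2,r1:135,r2:3,r3:15
  c11: -  regs: r0:Add2,r1:135,r2:3,r3:15
  c12: -  regs: r0:Add2,r1:135,r2:3,r3:15

STATUS = VALUE 135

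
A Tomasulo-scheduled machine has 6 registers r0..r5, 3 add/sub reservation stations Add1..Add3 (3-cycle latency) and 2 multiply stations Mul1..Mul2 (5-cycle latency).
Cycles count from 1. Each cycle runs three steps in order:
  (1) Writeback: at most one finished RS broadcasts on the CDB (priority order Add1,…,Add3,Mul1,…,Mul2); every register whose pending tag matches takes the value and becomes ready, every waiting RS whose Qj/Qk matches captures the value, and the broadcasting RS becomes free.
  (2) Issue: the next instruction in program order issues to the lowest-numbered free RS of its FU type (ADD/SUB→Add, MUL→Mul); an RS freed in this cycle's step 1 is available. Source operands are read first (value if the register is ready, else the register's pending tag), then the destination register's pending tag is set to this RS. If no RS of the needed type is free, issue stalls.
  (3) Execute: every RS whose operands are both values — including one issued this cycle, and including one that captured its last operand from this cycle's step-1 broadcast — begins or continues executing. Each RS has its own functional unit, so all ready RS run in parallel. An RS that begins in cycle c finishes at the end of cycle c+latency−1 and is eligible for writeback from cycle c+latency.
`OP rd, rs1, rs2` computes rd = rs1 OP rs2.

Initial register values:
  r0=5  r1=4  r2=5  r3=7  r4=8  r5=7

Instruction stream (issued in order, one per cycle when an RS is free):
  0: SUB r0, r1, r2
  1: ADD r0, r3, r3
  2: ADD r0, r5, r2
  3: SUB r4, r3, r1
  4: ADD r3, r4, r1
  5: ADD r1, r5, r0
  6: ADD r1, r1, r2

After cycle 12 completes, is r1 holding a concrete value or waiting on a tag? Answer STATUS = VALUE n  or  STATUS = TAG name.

c1: issue SUB r0<-Add1 | r0:Add1,r1:4,r2:5,r3:7,r4:8,r5:7
c2: issue ADD r0<-Add2 | r0:Add2,r1:4,r2:5,r3:7,r4:8,r5:7
c3: issue ADD r0<-Add3 | r0:Add3,r1:4,r2:5,r3:7,r4:8,r5:7
c4: CDB Add1=-1; issue SUB r4<-Add1 | r0:Add3,r1:4,r2:5,r3:7,r4:Add1,r5:7
c5: CDB Add2=14; issue ADD r3<-Add2 | r0:Add3,r1:4,r2:5,r3:Add2,r4:Add1,r5:7
c6: CDB Add3=12; issue ADD r1<-Add3 | r0:12,r1:Add3,r2:5,r3:Add2,r4:Add1,r5:7
c7: CDB Add1=3; issue ADD r1<-Add1 | r0:12,r1:Add1,r2:5,r3:Add2,r4:3,r5:7
c8: - | r0:12,r1:Add1,r2:5,r3:Add2,r4:3,r5:7
c9: CDB Add3=19 | r0:12,r1:Add1,r2:5,r3:Add2,r4:3,r5:7
c10: CDB Add2=7 | r0:12,r1:Add1,r2:5,r3:7,r4:3,r5:7
c11: - | r0:12,r1:Add1,r2:5,r3:7,r4:3,r5:7
c12: CDB Add1=24 | r0:12,r1:24,r2:5,r3:7,r4:3,r5:7

STATUS = VALUE 24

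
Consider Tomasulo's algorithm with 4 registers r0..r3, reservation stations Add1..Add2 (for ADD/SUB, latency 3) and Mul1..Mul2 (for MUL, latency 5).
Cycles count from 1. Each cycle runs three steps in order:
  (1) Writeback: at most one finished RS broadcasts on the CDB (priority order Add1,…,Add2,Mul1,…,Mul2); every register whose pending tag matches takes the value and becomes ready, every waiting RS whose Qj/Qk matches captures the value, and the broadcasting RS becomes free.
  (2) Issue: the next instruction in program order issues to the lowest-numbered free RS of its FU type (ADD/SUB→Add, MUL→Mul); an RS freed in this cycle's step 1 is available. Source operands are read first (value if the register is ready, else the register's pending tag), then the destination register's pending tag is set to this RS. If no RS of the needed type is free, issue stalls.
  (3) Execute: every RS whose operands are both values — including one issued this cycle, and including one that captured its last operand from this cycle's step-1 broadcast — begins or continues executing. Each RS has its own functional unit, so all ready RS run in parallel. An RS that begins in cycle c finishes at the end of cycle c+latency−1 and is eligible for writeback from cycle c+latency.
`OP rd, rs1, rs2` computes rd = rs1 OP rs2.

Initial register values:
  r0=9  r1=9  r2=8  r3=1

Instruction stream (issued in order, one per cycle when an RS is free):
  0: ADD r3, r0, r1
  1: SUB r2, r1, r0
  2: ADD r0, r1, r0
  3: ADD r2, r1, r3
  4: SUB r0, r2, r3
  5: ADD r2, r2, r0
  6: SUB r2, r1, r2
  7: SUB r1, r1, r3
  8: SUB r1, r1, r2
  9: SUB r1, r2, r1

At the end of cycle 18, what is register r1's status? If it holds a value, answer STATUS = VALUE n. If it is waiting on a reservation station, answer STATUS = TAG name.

c1: issue ADD r3<-Add1 | r0:9,r1:9,r2:8,r3:Add1
c2: issue SUB r2<-Add2 | r0:9,r1:9,r2:Add2,r3:Add1
c3: stall | r0:9,r1:9,r2:Add2,r3:Add1
c4: CDB Add1=18; issue ADD r0<-Add1 | r0:Add1,r1:9,r2:Add2,r3:18
c5: CDB Add2=0; issue ADD r2<-Add2 | r0:Add1,r1:9,r2:Add2,r3:18
c6: stall | r0:Add1,r1:9,r2:Add2,r3:18
c7: CDB Add1=18; issue SUB r0<-Add1 | r0:Add1,r1:9,r2:Add2,r3:18
c8: CDB Add2=27; issue ADD r2<-Add2 | r0:Add1,r1:9,r2:Add2,r3:18
c9: stall | r0:Add1,r1:9,r2:Add2,r3:18
c10: stall | r0:Add1,r1:9,r2:Add2,r3:18
c11: CDB Add1=9; issue SUB r2<-Add1 | r0:9,r1:9,r2:Add1,r3:18
c12: stall | r0:9,r1:9,r2:Add1,r3:18
c13: stall | r0:9,r1:9,r2:Add1,r3:18
c14: CDB Add2=36; issue SUB r1<-Add2 | r0:9,r1:Add2,r2:Add1,r3:18
c15: stall | r0:9,r1:Add2,r2:Add1,r3:18
c16: stall | r0:9,r1:Add2,r2:Add1,r3:18
c17: CDB Add1=-27; issue SUB r1<-Add1 | r0:9,r1:Add1,r2:-27,r3:18
c18: CDB Add2=-9; issue SUB r1<-Add2 | r0:9,r1:Add2,r2:-27,r3:18

STATUS = TAG Add2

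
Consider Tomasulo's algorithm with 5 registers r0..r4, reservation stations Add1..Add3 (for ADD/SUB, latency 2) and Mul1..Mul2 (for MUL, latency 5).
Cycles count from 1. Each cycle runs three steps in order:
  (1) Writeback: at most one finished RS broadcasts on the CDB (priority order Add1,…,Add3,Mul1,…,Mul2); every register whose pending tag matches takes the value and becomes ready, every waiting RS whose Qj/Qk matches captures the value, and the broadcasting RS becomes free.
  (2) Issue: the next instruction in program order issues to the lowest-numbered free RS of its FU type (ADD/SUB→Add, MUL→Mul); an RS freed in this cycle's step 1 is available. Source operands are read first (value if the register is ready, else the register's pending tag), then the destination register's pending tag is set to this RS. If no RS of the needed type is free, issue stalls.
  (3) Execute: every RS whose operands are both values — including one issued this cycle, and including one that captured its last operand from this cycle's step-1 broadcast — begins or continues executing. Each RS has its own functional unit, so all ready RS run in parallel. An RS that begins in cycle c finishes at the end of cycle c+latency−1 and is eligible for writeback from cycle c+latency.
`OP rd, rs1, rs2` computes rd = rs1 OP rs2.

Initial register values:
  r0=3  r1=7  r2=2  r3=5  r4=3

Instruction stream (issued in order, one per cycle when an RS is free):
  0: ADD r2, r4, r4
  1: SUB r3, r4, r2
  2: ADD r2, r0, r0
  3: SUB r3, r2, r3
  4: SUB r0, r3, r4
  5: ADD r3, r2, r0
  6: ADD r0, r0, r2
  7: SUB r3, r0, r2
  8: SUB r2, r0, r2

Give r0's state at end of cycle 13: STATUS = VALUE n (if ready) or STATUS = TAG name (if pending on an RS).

cycle 1: issue ADD r2<-Add1 // r0:3,r1:7,r2:Add1,r3:5,r4:3
cycle 2: issue SUB r3<-Add2 // r0:3,r1:7,r2:Add1,r3:Add2,r4:3
cycle 3: CDB Add1=6; issue ADD r2<-Add1 // r0:3,r1:7,r2:Add1,r3:Add2,r4:3
cycle 4: issue SUB r3<-Add3 // r0:3,r1:7,r2:Add1,r3:Add3,r4:3
cycle 5: CDB Add1=6; issue SUB r0<-Add1 // r0:Add1,r1:7,r2:6,r3:Add3,r4:3
cycle 6: CDB Add2=-3; issue ADD r3<-Add2 // r0:Add1,r1:7,r2:6,r3:Add2,r4:3
cycle 7: stall // r0:Add1,r1:7,r2:6,r3:Add2,r4:3
cycle 8: CDB Add3=9; issue ADD r0<-Add3 // r0:Add3,r1:7,r2:6,r3:Add2,r4:3
cycle 9: stall // r0:Add3,r1:7,r2:6,r3:Add2,r4:3
cycle 10: CDB Add1=6; issue SUB r3<-Add1 // r0:Add3,r1:7,r2:6,r3:Add1,r4:3
cycle 11: stall // r0:Add3,r1:7,r2:6,r3:Add1,r4:3
cycle 12: CDB Add2=12; issue SUB r2<-Add2 // r0:Add3,r1:7,r2:Add2,r3:Add1,r4:3
cycle 13: CDB Add3=12 // r0:12,r1:7,r2:Add2,r3:Add1,r4:3

STATUS = VALUE 12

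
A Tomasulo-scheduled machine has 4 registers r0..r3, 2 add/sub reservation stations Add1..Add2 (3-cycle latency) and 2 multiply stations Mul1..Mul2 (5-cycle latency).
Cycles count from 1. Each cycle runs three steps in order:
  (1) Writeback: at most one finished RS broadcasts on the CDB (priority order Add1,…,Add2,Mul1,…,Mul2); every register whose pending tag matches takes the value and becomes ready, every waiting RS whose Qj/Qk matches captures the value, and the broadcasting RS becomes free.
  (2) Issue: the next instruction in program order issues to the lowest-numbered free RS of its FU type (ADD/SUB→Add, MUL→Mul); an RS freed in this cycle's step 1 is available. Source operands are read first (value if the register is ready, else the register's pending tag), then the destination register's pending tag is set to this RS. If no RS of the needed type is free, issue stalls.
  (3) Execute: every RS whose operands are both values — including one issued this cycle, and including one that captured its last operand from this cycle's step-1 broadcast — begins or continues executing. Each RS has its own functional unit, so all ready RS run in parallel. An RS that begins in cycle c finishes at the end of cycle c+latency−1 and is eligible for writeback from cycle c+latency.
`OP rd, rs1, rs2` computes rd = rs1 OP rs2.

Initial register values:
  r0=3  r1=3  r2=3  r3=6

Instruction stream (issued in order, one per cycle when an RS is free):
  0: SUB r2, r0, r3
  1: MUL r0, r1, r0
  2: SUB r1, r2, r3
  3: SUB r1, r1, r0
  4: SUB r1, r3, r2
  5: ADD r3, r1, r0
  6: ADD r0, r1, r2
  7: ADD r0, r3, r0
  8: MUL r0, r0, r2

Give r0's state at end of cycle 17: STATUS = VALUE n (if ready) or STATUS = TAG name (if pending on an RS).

STATUS = TAG Mul1

c1: issue SUB r2<-Add1 | r0:3,r1:3,r2:Add1,r3:6
c2: issue MUL r0<-Mul1 | r0:Mul1,r1:3,r2:Add1,r3:6
c3: issue SUB r1<-Add2 | r0:Mul1,r1:Add2,r2:Add1,r3:6
c4: CDB Add1=-3; issue SUB r1<-Add1 | r0:Mul1,r1:Add1,r2:-3,r3:6
c5: stall | r0:Mul1,r1:Add1,r2:-3,r3:6
c6: stall | r0:Mul1,r1:Add1,r2:-3,r3:6
c7: CDB Add2=-9; issue SUB r1<-Add2 | r0:Mul1,r1:Add2,r2:-3,r3:6
c8: CDB Mul1=9; stall | r0:9,r1:Add2,r2:-3,r3:6
c9: stall | r0:9,r1:Add2,r2:-3,r3:6
c10: CDB Add2=9; issue ADD r3<-Add2 | r0:9,r1:9,r2:-3,r3:Add2
c11: CDB Add1=-18; issue ADD r0<-Add1 | r0:Add1,r1:9,r2:-3,r3:Add2
c12: stall | r0:Add1,r1:9,r2:-3,r3:Add2
c13: CDB Add2=18; issue ADD r0<-Add2 | r0:Add2,r1:9,r2:-3,r3:18
c14: CDB Add1=6; issue MUL r0<-Mul1 | r0:Mul1,r1:9,r2:-3,r3:18
c15: - | r0:Mul1,r1:9,r2:-3,r3:18
c16: - | r0:Mul1,r1:9,r2:-3,r3:18
c17: CDB Add2=24 | r0:Mul1,r1:9,r2:-3,r3:18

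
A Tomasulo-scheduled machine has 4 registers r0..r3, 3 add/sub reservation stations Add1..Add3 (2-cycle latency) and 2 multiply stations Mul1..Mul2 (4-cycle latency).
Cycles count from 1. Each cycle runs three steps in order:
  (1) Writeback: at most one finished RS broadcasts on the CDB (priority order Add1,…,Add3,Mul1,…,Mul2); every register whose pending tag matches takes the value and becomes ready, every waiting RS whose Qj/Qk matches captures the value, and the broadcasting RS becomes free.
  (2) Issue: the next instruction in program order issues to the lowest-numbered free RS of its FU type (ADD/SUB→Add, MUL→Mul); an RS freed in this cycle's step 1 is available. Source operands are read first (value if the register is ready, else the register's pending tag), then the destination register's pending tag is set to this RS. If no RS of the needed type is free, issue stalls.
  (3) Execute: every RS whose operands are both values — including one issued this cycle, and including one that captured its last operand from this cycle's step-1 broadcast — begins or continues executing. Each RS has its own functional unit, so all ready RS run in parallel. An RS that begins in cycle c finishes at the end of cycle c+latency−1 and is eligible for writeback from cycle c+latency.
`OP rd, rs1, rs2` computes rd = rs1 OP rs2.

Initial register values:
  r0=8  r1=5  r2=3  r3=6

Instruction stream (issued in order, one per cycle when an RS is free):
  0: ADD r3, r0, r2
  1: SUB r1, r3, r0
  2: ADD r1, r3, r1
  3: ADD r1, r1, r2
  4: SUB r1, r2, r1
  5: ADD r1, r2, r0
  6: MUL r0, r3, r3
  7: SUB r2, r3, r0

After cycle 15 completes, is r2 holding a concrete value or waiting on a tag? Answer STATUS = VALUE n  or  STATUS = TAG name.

cycle 1: issue ADD r3<-Add1 // r0:8,r1:5,r2:3,r3:Add1
cycle 2: issue SUB r1<-Add2 // r0:8,r1:Add2,r2:3,r3:Add1
cycle 3: CDB Add1=11; issue ADD r1<-Add1 // r0:8,r1:Add1,r2:3,r3:11
cycle 4: issue ADD r1<-Add3 // r0:8,r1:Add3,r2:3,r3:11
cycle 5: CDB Add2=3; issue SUB r1<-Add2 // r0:8,r1:Add2,r2:3,r3:11
cycle 6: stall // r0:8,r1:Add2,r2:3,r3:11
cycle 7: CDB Add1=14; issue ADD r1<-Add1 // r0:8,r1:Add1,r2:3,r3:11
cycle 8: issue MUL r0<-Mul1 // r0:Mul1,r1:Add1,r2:3,r3:11
cycle 9: CDB Add1=11; issue SUB r2<-Add1 // r0:Mul1,r1:11,r2:Add1,r3:11
cycle 10: CDB Add3=17 // r0:Mul1,r1:11,r2:Add1,r3:11
cycle 11: - // r0:Mul1,r1:11,r2:Add1,r3:11
cycle 12: CDB Add2=-14 // r0:Mul1,r1:11,r2:Add1,r3:11
cycle 13: CDB Mul1=121 // r0:121,r1:11,r2:Add1,r3:11
cycle 14: - // r0:121,r1:11,r2:Add1,r3:11
cycle 15: CDB Add1=-110 // r0:121,r1:11,r2:-110,r3:11

STATUS = VALUE -110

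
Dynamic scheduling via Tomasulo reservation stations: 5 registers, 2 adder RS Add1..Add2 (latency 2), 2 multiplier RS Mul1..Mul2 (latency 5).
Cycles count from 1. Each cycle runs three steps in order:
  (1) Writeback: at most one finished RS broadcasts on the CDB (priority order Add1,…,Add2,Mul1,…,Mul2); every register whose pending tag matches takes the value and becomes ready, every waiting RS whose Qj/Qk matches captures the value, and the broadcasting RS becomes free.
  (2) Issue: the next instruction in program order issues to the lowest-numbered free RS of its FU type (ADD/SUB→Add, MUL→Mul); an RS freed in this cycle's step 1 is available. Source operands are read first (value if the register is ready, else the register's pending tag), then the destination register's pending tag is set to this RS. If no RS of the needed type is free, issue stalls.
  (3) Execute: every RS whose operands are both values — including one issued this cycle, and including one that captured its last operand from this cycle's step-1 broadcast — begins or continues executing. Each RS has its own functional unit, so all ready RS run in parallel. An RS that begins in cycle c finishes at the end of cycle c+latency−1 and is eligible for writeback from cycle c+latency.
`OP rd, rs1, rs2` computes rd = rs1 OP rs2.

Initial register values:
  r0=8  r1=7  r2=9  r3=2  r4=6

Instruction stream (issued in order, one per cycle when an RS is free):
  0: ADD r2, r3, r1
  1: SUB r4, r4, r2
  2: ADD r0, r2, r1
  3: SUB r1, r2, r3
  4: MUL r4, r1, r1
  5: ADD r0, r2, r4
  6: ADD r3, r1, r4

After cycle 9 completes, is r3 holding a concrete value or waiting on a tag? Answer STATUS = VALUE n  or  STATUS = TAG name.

STATUS = TAG Add2

c1: issue ADD r2<-Add1 | r0:8,r1:7,r2:Add1,r3:2,r4:6
c2: issue SUB r4<-Add2 | r0:8,r1:7,r2:Add1,r3:2,r4:Add2
c3: CDB Add1=9; issue ADD r0<-Add1 | r0:Add1,r1:7,r2:9,r3:2,r4:Add2
c4: stall | r0:Add1,r1:7,r2:9,r3:2,r4:Add2
c5: CDB Add1=16; issue SUB r1<-Add1 | r0:16,r1:Add1,r2:9,r3:2,r4:Add2
c6: CDB Add2=-3; issue MUL r4<-Mul1 | r0:16,r1:Add1,r2:9,r3:2,r4:Mul1
c7: CDB Add1=7; issue ADD r0<-Add1 | r0:Add1,r1:7,r2:9,r3:2,r4:Mul1
c8: issue ADD r3<-Add2 | r0:Add1,r1:7,r2:9,r3:Add2,r4:Mul1
c9: - | r0:Add1,r1:7,r2:9,r3:Add2,r4:Mul1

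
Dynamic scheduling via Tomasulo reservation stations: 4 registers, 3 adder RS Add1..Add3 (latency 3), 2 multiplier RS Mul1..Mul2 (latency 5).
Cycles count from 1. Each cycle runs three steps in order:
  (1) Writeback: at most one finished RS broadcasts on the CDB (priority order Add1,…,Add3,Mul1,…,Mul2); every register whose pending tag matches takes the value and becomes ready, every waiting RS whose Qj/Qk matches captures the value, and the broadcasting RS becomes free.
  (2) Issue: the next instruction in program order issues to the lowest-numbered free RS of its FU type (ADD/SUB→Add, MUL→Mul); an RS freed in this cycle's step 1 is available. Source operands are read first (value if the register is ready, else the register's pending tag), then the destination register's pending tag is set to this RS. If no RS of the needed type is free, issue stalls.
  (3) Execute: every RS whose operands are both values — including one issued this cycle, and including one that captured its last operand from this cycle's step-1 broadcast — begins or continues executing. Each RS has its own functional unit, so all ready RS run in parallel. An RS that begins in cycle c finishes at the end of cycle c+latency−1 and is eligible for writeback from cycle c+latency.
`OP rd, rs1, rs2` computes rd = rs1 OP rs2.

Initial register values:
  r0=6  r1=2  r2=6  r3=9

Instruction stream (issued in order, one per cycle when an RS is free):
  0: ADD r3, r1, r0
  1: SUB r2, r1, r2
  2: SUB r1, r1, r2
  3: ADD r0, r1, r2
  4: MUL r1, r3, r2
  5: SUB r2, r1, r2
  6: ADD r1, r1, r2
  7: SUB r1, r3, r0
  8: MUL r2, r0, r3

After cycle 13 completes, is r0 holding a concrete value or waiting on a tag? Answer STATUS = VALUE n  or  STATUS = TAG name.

cycle 1: issue ADD r3<-Add1 // r0:6,r1:2,r2:6,r3:Add1
cycle 2: issue SUB r2<-Add2 // r0:6,r1:2,r2:Add2,r3:Add1
cycle 3: issue SUB r1<-Add3 // r0:6,r1:Add3,r2:Add2,r3:Add1
cycle 4: CDB Add1=8; issue ADD r0<-Add1 // r0:Add1,r1:Add3,r2:Add2,r3:8
cycle 5: CDB Add2=-4; issue MUL r1<-Mul1 // r0:Add1,r1:Mul1,r2:-4,r3:8
cycle 6: issue SUB r2<-Add2 // r0:Add1,r1:Mul1,r2:Add2,r3:8
cycle 7: stall // r0:Add1,r1:Mul1,r2:Add2,r3:8
cycle 8: CDB Add3=6; issue ADD r1<-Add3 // r0:Add1,r1:Add3,r2:Add2,r3:8
cycle 9: stall // r0:Add1,r1:Add3,r2:Add2,r3:8
cycle 10: CDB Mul1=-32; stall // r0:Add1,r1:Add3,r2:Add2,r3:8
cycle 11: CDB Add1=2; issue SUB r1<-Add1 // r0:2,r1:Add1,r2:Add2,r3:8
cycle 12: issue MUL r2<-Mul1 // r0:2,r1:Add1,r2:Mul1,r3:8
cycle 13: CDB Add2=-28 // r0:2,r1:Add1,r2:Mul1,r3:8

STATUS = VALUE 2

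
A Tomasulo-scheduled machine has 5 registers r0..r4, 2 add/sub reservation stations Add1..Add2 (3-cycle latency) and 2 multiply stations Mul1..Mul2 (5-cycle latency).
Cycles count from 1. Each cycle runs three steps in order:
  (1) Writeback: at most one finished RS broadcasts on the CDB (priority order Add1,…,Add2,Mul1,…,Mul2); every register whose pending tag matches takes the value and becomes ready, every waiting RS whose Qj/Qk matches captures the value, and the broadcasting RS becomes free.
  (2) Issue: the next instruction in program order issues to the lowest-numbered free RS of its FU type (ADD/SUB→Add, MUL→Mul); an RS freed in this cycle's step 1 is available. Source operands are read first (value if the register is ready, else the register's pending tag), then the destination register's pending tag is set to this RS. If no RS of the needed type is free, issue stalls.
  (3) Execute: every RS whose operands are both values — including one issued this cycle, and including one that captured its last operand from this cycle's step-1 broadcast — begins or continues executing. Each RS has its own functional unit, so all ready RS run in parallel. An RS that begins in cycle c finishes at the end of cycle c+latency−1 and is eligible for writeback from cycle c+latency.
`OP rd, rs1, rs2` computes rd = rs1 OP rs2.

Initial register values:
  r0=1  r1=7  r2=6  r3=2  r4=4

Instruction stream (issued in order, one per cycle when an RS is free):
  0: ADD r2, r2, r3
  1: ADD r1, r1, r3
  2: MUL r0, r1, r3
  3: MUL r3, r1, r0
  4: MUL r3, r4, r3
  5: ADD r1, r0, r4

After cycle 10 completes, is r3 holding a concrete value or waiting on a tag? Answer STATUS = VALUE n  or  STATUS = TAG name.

  c1: issue ADD r2<-Add1  regs: r0:1,r1:7,r2:Add1,r3:2,r4:4
  c2: issue ADD r1<-Add2  regs: r0:1,r1:Add2,r2:Add1,r3:2,r4:4
  c3: issue MUL r0<-Mul1  regs: r0:Mul1,r1:Add2,r2:Add1,r3:2,r4:4
  c4: CDB Add1=8; issue MUL r3<-Mul2  regs: r0:Mul1,r1:Add2,r2:8,r3:Mul2,r4:4
  c5: CDB Add2=9; stall  regs: r0:Mul1,r1:9,r2:8,r3:Mul2,r4:4
  c6: stall  regs: r0:Mul1,r1:9,r2:8,r3:Mul2,r4:4
  c7: stall  regs: r0:Mul1,r1:9,r2:8,r3:Mul2,r4:4
  c8: stall  regs: r0:Mul1,r1:9,r2:8,r3:Mul2,r4:4
  c9: stall  regs: r0:Mul1,r1:9,r2:8,r3:Mul2,r4:4
  c10: CDB Mul1=18; issue MUL r3<-Mul1  regs: r0:18,r1:9,r2:8,r3:Mul1,r4:4

STATUS = TAG Mul1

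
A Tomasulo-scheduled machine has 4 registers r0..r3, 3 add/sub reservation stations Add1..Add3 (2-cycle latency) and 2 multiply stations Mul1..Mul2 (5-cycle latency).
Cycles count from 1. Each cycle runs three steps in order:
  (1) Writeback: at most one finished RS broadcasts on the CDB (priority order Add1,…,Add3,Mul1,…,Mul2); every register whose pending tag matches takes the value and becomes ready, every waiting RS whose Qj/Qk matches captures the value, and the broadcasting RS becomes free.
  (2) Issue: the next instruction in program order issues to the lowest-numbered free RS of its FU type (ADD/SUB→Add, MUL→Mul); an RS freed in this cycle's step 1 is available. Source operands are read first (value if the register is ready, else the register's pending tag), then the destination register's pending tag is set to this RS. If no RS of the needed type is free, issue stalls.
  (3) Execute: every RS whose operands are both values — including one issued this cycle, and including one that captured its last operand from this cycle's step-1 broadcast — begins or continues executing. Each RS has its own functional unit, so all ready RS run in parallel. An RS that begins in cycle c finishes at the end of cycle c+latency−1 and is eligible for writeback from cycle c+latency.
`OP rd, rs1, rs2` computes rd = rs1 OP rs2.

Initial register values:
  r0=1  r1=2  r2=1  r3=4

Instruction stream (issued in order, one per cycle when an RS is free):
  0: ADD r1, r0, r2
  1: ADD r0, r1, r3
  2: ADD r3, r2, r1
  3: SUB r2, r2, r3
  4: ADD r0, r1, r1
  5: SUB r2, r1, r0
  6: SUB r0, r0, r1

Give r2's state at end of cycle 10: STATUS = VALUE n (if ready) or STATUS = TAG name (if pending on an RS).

  c1: issue ADD r1<-Add1  regs: r0:1,r1:Add1,r2:1,r3:4
  c2: issue ADD r0<-Add2  regs: r0:Add2,r1:Add1,r2:1,r3:4
  c3: CDB Add1=2; issue ADD r3<-Add1  regs: r0:Add2,r1:2,r2:1,r3:Add1
  c4: issue SUB r2<-Add3  regs: r0:Add2,r1:2,r2:Add3,r3:Add1
  c5: CDB Add1=3; issue ADD r0<-Add1  regs: r0:Add1,r1:2,r2:Add3,r3:3
  c6: CDB Add2=6; issue SUB r2<-Add2  regs: r0:Add1,r1:2,r2:Add2,r3:3
  c7: CDB Add1=4; issue SUB r0<-Add1  regs: r0:Add1,r1:2,r2:Add2,r3:3
  c8: CDB Add3=-2  regs: r0:Add1,r1:2,r2:Add2,r3:3
  c9: CDB Add1=2  regs: r0:2,r1:2,r2:Add2,r3:3
  c10: CDB Add2=-2  regs: r0:2,r1:2,r2:-2,r3:3

STATUS = VALUE -2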